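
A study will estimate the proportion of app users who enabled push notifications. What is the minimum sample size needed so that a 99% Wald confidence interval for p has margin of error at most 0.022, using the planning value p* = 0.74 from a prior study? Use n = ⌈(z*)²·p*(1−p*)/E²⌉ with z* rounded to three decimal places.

n = 2638

The 99% critical value is z* = 2.576.
p*(1−p*) = 0.1924.
(z*)²·p*(1−p*)/E² = 6.635776·0.1924/0.000484 = 2637.858.
Rounding up, n = 2638.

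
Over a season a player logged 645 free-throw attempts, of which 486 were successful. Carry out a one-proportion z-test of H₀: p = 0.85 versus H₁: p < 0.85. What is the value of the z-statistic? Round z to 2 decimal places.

z = -6.86

p̂ = 486/645 = 0.75349.
Null standard error: √(0.85·0.15/645) = √0.000197674 = 0.014060.
z = (p̂ − p₀)/SE = (0.75349 − 0.85)/0.014060 = -6.86.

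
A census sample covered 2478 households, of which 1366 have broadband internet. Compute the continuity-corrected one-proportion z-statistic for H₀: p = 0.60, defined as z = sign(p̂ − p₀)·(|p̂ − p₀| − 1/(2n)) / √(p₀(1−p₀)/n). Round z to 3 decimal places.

z = -4.933

With x = 1366 successes in n = 2478, p̂ = 0.55125. p̂ − p₀ = -0.048749.
Continuity correction 1/(2n) = 1/4956 = 0.000202.
Corrected numerator: |-0.048749| − 0.000202 = 0.048547.
Under H₀, SE = √(p₀(1−p₀)/n) = √(0.60·0.40/2478) = √0.000096852 = 0.009841.
z = (−)0.048547/0.009841 = -4.933.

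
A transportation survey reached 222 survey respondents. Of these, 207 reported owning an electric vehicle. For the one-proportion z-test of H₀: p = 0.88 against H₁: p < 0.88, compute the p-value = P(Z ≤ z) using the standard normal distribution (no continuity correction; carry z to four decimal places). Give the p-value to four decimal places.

Sample proportion p̂ = 207/222 = 0.93243.
Null standard error: √(0.88·0.12/222) = √0.000475676 = 0.021810.
z = (p̂ − p₀)/SE = (207/222 − 0.88)/0.021810 ≈ 2.4041.
p-value = P(Z ≤ z) with z = 2.4041 → 0.9919.

p-value = 0.9919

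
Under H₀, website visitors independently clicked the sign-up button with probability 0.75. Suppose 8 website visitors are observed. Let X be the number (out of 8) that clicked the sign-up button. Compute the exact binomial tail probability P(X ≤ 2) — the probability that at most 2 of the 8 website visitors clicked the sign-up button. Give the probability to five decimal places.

X is binomial with n = 8 and p = 0.75.
P(X ≤ 2) = C(8,0)·0.75^0·0.25^8 + C(8,1)·0.75^1·0.25^7 + C(8,2)·0.75^2·0.25^6.
= 0.000015 + 0.000366 + 0.003845 = 0.00423.

P = 0.00423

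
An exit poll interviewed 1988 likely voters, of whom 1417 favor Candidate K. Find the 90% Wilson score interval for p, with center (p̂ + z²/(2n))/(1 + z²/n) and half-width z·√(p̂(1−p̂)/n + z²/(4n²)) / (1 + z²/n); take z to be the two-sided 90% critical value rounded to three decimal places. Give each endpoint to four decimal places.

(0.6958, 0.7292)

p̂ = 1417/1988 = 0.71278; z = 1.645, so z² = 2.706025.
1 + z²/n = 1.001361.
Center = (0.71278 + 0.000681)/1.001361 = 0.71249.
Radicand: p̂(1−p̂)/n + z²/(4n²) = 0.000102981 + 0.000000171 = 0.000103152.
Half-width = 1.645·√0.000103152/1.001361 = 0.01668.
So the interval runs from 0.6958 to 0.7292.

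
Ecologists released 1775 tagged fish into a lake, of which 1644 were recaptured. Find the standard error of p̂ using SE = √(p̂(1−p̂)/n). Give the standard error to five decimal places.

The sample proportion is 1644/1775 = 0.92620.
p̂(1−p̂) = 0.068354.
SE = √(0.068354/1775) = √0.000038509 = 0.00621.

SE = 0.00621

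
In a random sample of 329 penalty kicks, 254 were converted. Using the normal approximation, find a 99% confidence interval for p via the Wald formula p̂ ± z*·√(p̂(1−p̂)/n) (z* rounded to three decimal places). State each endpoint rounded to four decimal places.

Sample proportion p̂ = 254/329 = 0.77204.
SE = √(p̂(1−p̂)/n) = √(0.175996/329) = 0.023129.
For 99% confidence, z* = 2.576.
Margin = 2.576·0.023129 = 0.05958.
CI: 0.77204 ± 0.05958 = (0.7125, 0.8316).

(0.7125, 0.8316)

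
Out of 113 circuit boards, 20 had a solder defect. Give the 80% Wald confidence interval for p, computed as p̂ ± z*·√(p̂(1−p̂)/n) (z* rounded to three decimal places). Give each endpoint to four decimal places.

With x = 20 successes in n = 113, p̂ = 0.17699.
SE = √(p̂(1−p̂)/n) = √(0.145665/113) = 0.035904.
The 80% critical value is z* = 1.282.
Margin of error: 1.282 × 0.035904 = 0.04603.
CI: 0.17699 ± 0.04603 = (0.1310, 0.2230).

(0.1310, 0.2230)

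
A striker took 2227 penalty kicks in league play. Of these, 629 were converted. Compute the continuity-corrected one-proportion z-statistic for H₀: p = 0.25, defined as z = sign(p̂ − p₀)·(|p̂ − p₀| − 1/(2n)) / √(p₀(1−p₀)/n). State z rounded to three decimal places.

p̂ = 629/2227 = 0.28244. p̂ − p₀ = 0.032443.
Continuity correction 1/(2n) = 1/4454 = 0.000225.
Corrected numerator: |0.032443| − 0.000225 = 0.032218.
SE₀ = √(0.25·0.75/2227) = 0.009176.
z = +0.032218/0.009176 = 3.511.

z = 3.511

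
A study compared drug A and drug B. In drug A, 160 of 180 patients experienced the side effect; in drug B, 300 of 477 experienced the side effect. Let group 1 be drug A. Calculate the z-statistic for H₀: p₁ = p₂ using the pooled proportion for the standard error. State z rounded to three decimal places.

z = 6.486

p̂₁ = 160/180 = 0.88889, p̂₂ = 300/477 = 0.62893.
Pooling: p̂ = 460/657 = 0.70015.
Pooled SE = √[0.2099391·0.00765199] ≈ 0.040081.
z = (p̂₁ − p̂₂)/SE = (0.88889 − 0.62893)/0.040081 = 0.25996/0.040081 = 6.486.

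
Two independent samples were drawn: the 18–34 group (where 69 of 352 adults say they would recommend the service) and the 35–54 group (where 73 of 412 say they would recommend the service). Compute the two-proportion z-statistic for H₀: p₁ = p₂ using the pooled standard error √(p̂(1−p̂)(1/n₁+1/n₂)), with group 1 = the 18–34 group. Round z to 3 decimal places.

z = 0.667

p̂₁ = 69/352 = 0.19602, p̂₂ = 73/412 = 0.17718.
Pooled p̂ = (69+73)/(352+412) = 142/764 = 0.18586.
SE = √[p̂(1−p̂)(1/n₁+1/n₂)] = √[0.18586·0.81414·(1/352+1/412)] ≈ 0.028234.
z = 0.01884/0.028234 = 0.667.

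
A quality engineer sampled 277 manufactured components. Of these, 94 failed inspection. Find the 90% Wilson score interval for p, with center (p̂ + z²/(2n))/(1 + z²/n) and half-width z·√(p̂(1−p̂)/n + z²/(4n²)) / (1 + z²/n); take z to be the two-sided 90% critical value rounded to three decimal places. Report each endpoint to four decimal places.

p̂ = 94/277 = 0.33935; z = 1.645, so z² = 2.706025.
Denominator 1 + z²/n = 1 + 2.706025/277 = 1.009769.
Adjusted center: (0.33935 + z²/(2n))/1.009769 = 0.34090.
Radicand: p̂(1−p̂)/n + z²/(4n²) = 0.000809356 + 0.000008817 = 0.000818173.
Half-width = 1.645·√0.000818173/1.009769 = 0.04660.
Interval: 0.34090 ± 0.04660 → (0.2943, 0.3875).

(0.2943, 0.3875)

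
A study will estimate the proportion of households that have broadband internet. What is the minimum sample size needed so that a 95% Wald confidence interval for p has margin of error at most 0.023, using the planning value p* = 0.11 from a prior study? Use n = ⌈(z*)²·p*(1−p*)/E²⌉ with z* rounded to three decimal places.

z* = 1.960 at the 95% level.
p*(1−p*) = 0.11·0.89 = 0.0979.
(z*)²·p*(1−p*)/E² = 3.841600·0.0979/0.000529 = 710.950.
Rounding up, n = 711.

n = 711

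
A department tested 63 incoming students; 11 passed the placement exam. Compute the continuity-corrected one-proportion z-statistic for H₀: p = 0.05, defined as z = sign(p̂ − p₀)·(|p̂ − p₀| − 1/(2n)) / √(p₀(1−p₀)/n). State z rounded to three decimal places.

z = 4.249

The sample proportion is 11/63 = 0.17460. p̂ − p₀ = 0.124603.
1/(2n) = 0.007937.
Corrected numerator: |0.124603| − 0.007937 = 0.116666.
SE₀ = √(0.05·0.95/63) = 0.027458.
z = (+)0.116666/0.027458 = 4.249.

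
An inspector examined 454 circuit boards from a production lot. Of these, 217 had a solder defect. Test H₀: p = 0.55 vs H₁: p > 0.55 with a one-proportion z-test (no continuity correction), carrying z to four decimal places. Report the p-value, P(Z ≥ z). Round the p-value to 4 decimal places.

p̂ = 217/454 = 0.47797.
SE₀ = √(0.55·0.45/454) = 0.023349.
Test statistic (full precision, shown to 4 dp): z = (217/454 − 0.55)/SE₀ ≈ -3.0848.
p-value = P(Z ≥ z) with z = -3.0848 → 0.9990.

p-value = 0.9990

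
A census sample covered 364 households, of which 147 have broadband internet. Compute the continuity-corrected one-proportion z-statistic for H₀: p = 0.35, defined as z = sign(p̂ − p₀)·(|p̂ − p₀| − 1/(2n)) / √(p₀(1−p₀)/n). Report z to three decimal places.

z = 2.099

p̂ = 147/364 = 0.40385. p̂ − p₀ = 0.053846.
Continuity correction 1/(2n) = 1/728 = 0.001374.
Corrected numerator: |0.053846| − 0.001374 = 0.052472.
Null standard error: √(0.35·0.65/364) = √0.000625000 = 0.025000.
z = (+)0.052472/0.025000 = 2.099.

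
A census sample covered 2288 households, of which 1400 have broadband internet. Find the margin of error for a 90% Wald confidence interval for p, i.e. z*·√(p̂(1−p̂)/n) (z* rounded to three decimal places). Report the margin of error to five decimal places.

p̂ = 1400/2288 = 0.61189.
SE = √(p̂(1−p̂)/n) = √(0.237481/2288) = 0.010188.
z* = 1.645 at the 90% level.
So ME = 0.01676.

ME = 0.01676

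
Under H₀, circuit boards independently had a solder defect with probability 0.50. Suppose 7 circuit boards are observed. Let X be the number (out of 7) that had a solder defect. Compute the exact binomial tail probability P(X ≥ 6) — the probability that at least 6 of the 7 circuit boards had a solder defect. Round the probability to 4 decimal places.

X is binomial with n = 7 and p = 0.50.
P(X ≥ 6) = C(7,6)·0.50^6·0.50^1 + C(7,7)·0.50^7·0.50^0.
= 0.054688 + 0.007812 = 0.0625.

P = 0.0625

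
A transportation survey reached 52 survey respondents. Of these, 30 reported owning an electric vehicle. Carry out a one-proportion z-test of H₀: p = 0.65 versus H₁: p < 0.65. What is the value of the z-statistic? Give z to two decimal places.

p̂ = 30/52 = 0.57692.
Null standard error: √(0.65·0.35/52) = √0.004375000 = 0.066144.
z = (0.57692 − 0.65)/0.066144 = -0.07308/0.066144 = -1.10.

z = -1.10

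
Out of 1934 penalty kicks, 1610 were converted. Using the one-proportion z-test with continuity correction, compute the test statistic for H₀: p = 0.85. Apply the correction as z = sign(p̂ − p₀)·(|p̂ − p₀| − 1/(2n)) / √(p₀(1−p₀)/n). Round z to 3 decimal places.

p̂ = 1610/1934 = 0.83247. p̂ − p₀ = -0.017528.
Continuity correction 1/(2n) = 1/3868 = 0.000259.
Corrected numerator: |-0.017528| − 0.000259 = 0.017269.
Null standard error: √(0.85·0.15/1934) = √0.000065926 = 0.008119.
z = (−)0.017269/0.008119 = -2.127.

z = -2.127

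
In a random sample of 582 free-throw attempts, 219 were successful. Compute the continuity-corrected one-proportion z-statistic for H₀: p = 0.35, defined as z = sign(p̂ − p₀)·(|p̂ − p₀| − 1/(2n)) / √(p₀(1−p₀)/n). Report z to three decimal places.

z = 1.286

Sample proportion p̂ = 219/582 = 0.37629. p̂ − p₀ = 0.026289.
1/(2n) = 0.000859.
Corrected numerator: |0.026289| − 0.000859 = 0.025430.
SE₀ = √(0.35·0.65/582) = 0.019771.
z = (+)0.025430/0.019771 = 1.286.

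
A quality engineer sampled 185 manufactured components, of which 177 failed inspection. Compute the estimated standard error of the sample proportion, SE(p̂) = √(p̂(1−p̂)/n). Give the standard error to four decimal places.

SE = 0.0150

The sample proportion is 177/185 = 0.95676.
p̂(1−p̂) = 0.041370.
SE = √(0.041370/185) = √0.000223622 = 0.0150.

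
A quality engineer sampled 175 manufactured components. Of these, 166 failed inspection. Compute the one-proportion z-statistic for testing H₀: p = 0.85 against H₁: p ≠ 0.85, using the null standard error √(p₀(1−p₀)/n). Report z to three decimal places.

The sample proportion is 166/175 = 0.94857.
Under H₀, SE = √(p₀(1−p₀)/n) = √(0.85·0.15/175) = √0.000728571 = 0.026992.
Test statistic: z = 0.09857/0.026992 = 3.652.

z = 3.652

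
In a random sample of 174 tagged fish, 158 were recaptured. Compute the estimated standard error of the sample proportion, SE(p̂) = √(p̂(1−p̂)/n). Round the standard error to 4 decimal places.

p̂ = 158/174 = 0.90805.
p̂(1−p̂) = 0.90805·0.09195 = 0.083495.
SE = √(0.083495/174) = √0.000479856 = 0.0219.

SE = 0.0219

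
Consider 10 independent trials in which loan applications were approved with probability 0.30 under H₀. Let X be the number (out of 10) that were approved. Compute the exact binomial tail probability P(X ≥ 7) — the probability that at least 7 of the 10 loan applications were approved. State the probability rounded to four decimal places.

X ~ Binomial(n=10, p=0.30).
P(X ≥ 7) = C(10,7)·0.30^7·0.70^3 + C(10,8)·0.30^8·0.70^2 + C(10,9)·0.30^9·0.70^1 + C(10,10)·0.30^10·0.70^0.
= 0.009002 + 0.001447 + 0.000138 + 0.000006 = 0.0106.

P = 0.0106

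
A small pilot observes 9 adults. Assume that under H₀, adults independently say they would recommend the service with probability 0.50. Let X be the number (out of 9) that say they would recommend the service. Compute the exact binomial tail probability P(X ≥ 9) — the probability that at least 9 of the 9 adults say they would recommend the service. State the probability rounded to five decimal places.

X ~ Binomial(n=9, p=0.50).
P(X ≥ 9) = C(9,9)·0.50^9·0.50^0.
= 0.001953 = 0.00195.

P = 0.00195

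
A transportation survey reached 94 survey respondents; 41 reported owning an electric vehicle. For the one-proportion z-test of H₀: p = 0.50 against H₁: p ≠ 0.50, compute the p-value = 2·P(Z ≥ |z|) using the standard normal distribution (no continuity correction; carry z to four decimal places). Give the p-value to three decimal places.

p-value = 0.216

With x = 41 successes in n = 94, p̂ = 0.43617.
Null standard error: √(0.50·0.50/94) = √0.002659574 = 0.051571.
z = (p̂ − p₀)/SE = (41/94 − 0.50)/0.051571 ≈ -1.2377.
p-value = 2·P(Z ≥ |z|) with z = -1.2377 → 0.216.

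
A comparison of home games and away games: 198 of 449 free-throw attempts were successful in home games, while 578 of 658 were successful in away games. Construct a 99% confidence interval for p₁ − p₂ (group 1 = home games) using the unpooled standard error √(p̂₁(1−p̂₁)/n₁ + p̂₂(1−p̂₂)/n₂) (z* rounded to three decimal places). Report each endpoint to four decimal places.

p̂₁ = 0.44098, p̂₂ = 0.87842, so the observed difference is -0.43744.
SE = √(0.000549035 + 0.000162308) = √0.000711343 = 0.026671.
z* = 2.576 at the 99% level. Margin of error = 0.06870.
Interval: -0.43744 ± 0.06870 → (-0.5061, -0.3687).

(-0.5061, -0.3687)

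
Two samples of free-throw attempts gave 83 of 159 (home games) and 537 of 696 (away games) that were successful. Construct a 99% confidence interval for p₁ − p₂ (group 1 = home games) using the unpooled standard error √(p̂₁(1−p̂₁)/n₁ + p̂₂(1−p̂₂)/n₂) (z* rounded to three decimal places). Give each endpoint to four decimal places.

(-0.3595, -0.1396)

p̂₁ = 0.52201, p̂₂ = 0.77155, so the observed difference is -0.24954.
Unpooled SE = √(p̂₁(1−p̂₁)/n₁ + p̂₂(1−p̂₂)/n₂) = √(0.001569280 + 0.000253247) = 0.042691.
The 99% critical value is z* = 2.576. Margin = 2.576·0.042691 = 0.10997.
CI: -0.24954 ± 0.10997 = (-0.3595, -0.1396).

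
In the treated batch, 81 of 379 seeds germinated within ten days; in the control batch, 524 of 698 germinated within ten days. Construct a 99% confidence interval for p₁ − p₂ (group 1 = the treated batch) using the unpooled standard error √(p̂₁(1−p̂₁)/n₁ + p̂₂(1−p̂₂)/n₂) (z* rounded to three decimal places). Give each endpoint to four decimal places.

p̂₁ = 81/379 = 0.21372, p̂₂ = 524/698 = 0.75072; p̂₁ − p̂₂ = -0.53700.
Unpooled SE = √(p̂₁(1−p̂₁)/n₁ + p̂₂(1−p̂₂)/n₂) = √(0.000443388 + 0.000268111) = 0.026674.
z* = 2.576 at the 99% level. Margin of error = 0.06871.
So the interval runs from -0.6057 to -0.4683.

(-0.6057, -0.4683)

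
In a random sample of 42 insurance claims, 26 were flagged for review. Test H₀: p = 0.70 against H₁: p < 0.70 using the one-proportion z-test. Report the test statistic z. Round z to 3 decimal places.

z = -1.145

p̂ = 26/42 = 0.61905.
SE₀ = √(0.70·0.30/42) = 0.070711.
z = (p̂ − p₀)/SE = (0.61905 − 0.70)/0.070711 = -1.145.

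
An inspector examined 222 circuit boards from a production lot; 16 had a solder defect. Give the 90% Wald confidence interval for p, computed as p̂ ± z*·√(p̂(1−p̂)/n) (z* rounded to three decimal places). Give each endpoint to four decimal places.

(0.0435, 0.1006)

Sample proportion p̂ = 16/222 = 0.07207.
SE(p̂) = √(0.07207·0.92793/222) = 0.017357.
The 90% critical value is z* = 1.645.
Margin of error: 1.645 × 0.017357 = 0.02855.
So the interval runs from 0.0435 to 0.1006.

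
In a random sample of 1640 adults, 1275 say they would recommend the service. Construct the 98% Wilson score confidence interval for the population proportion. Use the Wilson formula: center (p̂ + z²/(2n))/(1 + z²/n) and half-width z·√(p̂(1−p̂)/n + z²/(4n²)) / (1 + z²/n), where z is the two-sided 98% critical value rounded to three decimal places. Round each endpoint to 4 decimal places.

p̂ = 1275/1640 = 0.77744; z = 2.326, so z² = 5.410276.
1 + z²/n = 1.003299.
Center = (0.77744 + 0.001649)/1.003299 = 0.77653.
Radicand: p̂(1−p̂)/n + z²/(4n²) = 0.000105505 + 0.000000503 = 0.000106008.
Half-width = 2.326·√0.000106008/1.003299 = 0.02387.
So the interval runs from 0.7527 to 0.8004.

(0.7527, 0.8004)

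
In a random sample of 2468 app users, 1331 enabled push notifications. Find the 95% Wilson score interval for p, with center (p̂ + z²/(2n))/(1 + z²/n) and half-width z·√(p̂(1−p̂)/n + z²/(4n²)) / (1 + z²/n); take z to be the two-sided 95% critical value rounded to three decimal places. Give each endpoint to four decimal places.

p̂ = 1331/2468 = 0.53930; z = 1.960, so z² = 3.841600.
1 + z²/n = 1.001557.
Center = (0.53930 + 0.000778)/1.001557 = 0.53924.
Radicand: p̂(1−p̂)/n + z²/(4n²) = 0.000100671 + 0.000000158 = 0.000100829.
Half-width = 1.960·√0.000100829/1.001557 = 0.01965.
CI: 0.53924 ± 0.01965 = (0.5196, 0.5589).

(0.5196, 0.5589)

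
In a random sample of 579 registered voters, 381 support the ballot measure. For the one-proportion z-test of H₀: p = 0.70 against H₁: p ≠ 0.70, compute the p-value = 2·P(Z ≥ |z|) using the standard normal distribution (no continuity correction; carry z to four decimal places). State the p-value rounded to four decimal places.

p-value = 0.0275

The sample proportion is 381/579 = 0.65803.
Under H₀, SE = √(p₀(1−p₀)/n) = √(0.70·0.30/579) = √0.000362694 = 0.019045.
z = (p̂ − p₀)/SE = (381/579 − 0.70)/0.019045 ≈ -2.2037.
p-value = 2·P(Z ≥ |z|) with z = -2.2037 → 0.0275.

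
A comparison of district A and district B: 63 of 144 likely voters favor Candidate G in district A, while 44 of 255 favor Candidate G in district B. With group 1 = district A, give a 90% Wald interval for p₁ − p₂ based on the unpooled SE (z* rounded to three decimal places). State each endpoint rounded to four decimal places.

p̂₁ = 63/144 = 0.43750, p̂₂ = 44/255 = 0.17255; p̂₁ − p̂₂ = 0.26495.
Unpooled SE = √(p̂₁(1−p̂₁)/n₁ + p̂₂(1−p̂₂)/n₂) = √(0.001708984 + 0.000559905) = 0.047633.
The 90% critical value is z* = 1.645. Margin of error = 0.07836.
CI: 0.26495 ± 0.07836 = (0.1866, 0.3433).

(0.1866, 0.3433)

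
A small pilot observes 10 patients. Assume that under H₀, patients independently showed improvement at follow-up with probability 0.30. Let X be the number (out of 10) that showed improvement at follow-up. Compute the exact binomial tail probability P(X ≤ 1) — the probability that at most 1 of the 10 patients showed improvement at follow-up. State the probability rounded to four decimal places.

X ~ Binomial(n=10, p=0.30).
P(X ≤ 1) = C(10,0)·0.30^0·0.70^10 + C(10,1)·0.30^1·0.70^9.
= 0.028248 + 0.121061 = 0.1493.

P = 0.1493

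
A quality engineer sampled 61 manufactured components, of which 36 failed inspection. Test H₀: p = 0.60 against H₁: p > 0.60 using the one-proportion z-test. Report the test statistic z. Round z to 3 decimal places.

The sample proportion is 36/61 = 0.59016.
Under H₀, SE = √(p₀(1−p₀)/n) = √(0.60·0.40/61) = √0.003934426 = 0.062725.
z = (0.59016 − 0.60)/0.062725 = -0.00984/0.062725 = -0.157.

z = -0.157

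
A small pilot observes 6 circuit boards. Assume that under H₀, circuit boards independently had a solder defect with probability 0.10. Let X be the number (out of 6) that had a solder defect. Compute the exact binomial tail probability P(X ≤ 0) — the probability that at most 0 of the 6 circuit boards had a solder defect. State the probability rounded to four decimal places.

X ~ Binomial(n=6, p=0.10).
P(X ≤ 0) = C(6,0)·0.10^0·0.90^6.
= 0.531441 = 0.5314.

P = 0.5314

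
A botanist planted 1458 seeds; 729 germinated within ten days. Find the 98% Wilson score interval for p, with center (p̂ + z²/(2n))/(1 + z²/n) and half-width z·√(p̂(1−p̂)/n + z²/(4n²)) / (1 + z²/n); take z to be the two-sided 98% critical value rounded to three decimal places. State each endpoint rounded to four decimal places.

Here p̂ = 729/1458 = 0.50000 and z = 2.326 (z² = 5.410276).
Denominator 1 + z²/n = 1 + 5.410276/1458 = 1.003711.
Adjusted center: (0.50000 + z²/(2n))/1.003711 = 0.50000.
Radicand: p̂(1−p̂)/n + z²/(4n²) = 0.000171468 + 0.000000636 = 0.000172104.
Half-width = 2.326·√0.000172104/1.003711 = 0.03040.
So the interval runs from 0.4696 to 0.5304.

(0.4696, 0.5304)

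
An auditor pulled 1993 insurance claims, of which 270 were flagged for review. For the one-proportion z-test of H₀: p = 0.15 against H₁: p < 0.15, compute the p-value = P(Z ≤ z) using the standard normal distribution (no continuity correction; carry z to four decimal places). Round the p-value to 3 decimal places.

p-value = 0.035

The sample proportion is 270/1993 = 0.13547.
Under H₀, SE = √(p₀(1−p₀)/n) = √(0.15·0.85/1993) = √0.000063974 = 0.007998.
z = (p̂ − p₀)/SE = (270/1993 − 0.15)/0.007998 ≈ -1.8161.
From the standard normal, P(Z ≤ z) = 0.035.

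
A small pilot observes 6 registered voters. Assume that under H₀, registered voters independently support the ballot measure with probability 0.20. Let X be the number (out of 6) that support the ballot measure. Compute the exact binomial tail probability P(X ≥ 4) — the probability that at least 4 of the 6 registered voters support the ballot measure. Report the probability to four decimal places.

X is binomial with n = 6 and p = 0.20.
P(X ≥ 4) = C(6,4)·0.20^4·0.80^2 + C(6,5)·0.20^5·0.80^1 + C(6,6)·0.20^6·0.80^0.
= 0.015360 + 0.001536 + 0.000064 = 0.0170.

P = 0.0170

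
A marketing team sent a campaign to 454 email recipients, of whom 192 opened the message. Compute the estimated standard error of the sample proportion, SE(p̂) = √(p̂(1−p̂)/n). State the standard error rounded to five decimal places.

The sample proportion is 192/454 = 0.42291.
p̂(1−p̂) = 0.244057.
SE = √(0.244057/454) = 0.02319.

SE = 0.02319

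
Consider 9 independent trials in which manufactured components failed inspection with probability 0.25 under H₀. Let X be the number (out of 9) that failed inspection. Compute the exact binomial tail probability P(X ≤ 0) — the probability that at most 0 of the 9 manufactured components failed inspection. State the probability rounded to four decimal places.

P = 0.0751

X is binomial with n = 9 and p = 0.25.
P(X ≤ 0) = C(9,0)·0.25^0·0.75^9.
= 0.075085 = 0.0751.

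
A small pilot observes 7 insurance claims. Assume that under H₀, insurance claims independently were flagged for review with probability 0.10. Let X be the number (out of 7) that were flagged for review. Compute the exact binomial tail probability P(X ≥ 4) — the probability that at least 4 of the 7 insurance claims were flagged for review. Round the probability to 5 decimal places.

X ~ Binomial(n=7, p=0.10).
P(X ≥ 4) = C(7,4)·0.10^4·0.90^3 + C(7,5)·0.10^5·0.90^2 + C(7,6)·0.10^6·0.90^1 + C(7,7)·0.10^7·0.90^0.
= 0.002552 + 0.000170 + 0.000006 + 0.000000 = 0.00273.

P = 0.00273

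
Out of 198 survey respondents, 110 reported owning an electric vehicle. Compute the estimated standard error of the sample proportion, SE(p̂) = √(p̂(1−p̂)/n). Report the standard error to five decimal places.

Sample proportion p̂ = 110/198 = 0.55556.
p̂(1−p̂) = 0.55556·0.44444 = 0.246913.
Dividing by n and taking the root: √0.001247035 = 0.03531.

SE = 0.03531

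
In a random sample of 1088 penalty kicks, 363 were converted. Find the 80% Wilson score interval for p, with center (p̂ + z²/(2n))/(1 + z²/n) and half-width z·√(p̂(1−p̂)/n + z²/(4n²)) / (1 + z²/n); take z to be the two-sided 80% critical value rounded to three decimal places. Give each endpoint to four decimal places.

Here p̂ = 363/1088 = 0.33364 and z = 1.282 (z² = 1.643524).
Denominator 1 + z²/n = 1 + 1.643524/1088 = 1.001511.
Center = (0.33364 + 0.000755)/1.001511 = 0.33389.
Radicand: p̂(1−p̂)/n + z²/(4n²) = 0.000204342 + 0.000000347 = 0.000204689.
Half-width = z·√(radicand)/denom = 1.282·0.014307/1.001511 = 0.01831.
CI: 0.33389 ± 0.01831 = (0.3156, 0.3522).

(0.3156, 0.3522)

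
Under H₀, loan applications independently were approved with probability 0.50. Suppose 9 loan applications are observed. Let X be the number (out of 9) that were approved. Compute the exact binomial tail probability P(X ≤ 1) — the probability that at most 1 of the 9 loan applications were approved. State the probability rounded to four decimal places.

P = 0.0195

X is binomial with n = 9 and p = 0.50.
P(X ≤ 1) = C(9,0)·0.50^0·0.50^9 + C(9,1)·0.50^1·0.50^8.
= 0.001953 + 0.017578 = 0.0195.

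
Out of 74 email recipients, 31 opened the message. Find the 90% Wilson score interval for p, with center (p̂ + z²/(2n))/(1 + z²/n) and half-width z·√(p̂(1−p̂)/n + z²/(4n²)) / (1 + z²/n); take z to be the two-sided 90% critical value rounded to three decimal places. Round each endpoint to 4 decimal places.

Here p̂ = 31/74 = 0.41892 and z = 1.645 (z² = 2.706025).
1 + z²/n = 1.036568.
Adjusted center: (0.41892 + z²/(2n))/1.036568 = 0.42178.
Radicand: p̂(1−p̂)/n + z²/(4n²) = 0.003289539 + 0.000123540 = 0.003413079.
Half-width = 1.645·√0.003413079/1.036568 = 0.09271.
CI: 0.42178 ± 0.09271 = (0.3291, 0.5145).

(0.3291, 0.5145)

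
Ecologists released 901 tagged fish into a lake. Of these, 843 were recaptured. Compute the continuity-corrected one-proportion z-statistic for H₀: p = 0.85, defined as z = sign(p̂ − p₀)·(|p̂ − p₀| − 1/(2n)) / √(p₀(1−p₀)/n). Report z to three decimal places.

Sample proportion p̂ = 843/901 = 0.93563. p̂ − p₀ = 0.085627.
1/(2n) = 0.000555.
Corrected numerator: |0.085627| − 0.000555 = 0.085072.
Null standard error: √(0.85·0.15/901) = √0.000141509 = 0.011896.
z = +0.085072/0.011896 = 7.151.

z = 7.151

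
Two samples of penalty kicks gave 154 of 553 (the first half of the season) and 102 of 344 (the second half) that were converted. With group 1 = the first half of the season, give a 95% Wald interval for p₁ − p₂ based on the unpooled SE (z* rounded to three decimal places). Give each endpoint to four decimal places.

p̂₁ = 0.27848, p̂₂ = 0.29651, so the observed difference is -0.01803.
SE = √(0.000363344 + 0.000606373) = √0.000969717 = 0.031140.
The 95% critical value is z* = 1.960. Margin = 1.960·0.031140 = 0.06103.
So the interval runs from -0.0791 to 0.0430.

(-0.0791, 0.0430)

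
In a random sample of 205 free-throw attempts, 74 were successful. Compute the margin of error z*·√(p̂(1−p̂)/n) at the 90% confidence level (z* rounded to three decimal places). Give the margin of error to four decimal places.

The sample proportion is 74/205 = 0.36098.
SE(p̂) = √(0.36098·0.63902/205) = 0.033544.
The 90% critical value is z* = 1.645.
So ME = 0.0552.

ME = 0.0552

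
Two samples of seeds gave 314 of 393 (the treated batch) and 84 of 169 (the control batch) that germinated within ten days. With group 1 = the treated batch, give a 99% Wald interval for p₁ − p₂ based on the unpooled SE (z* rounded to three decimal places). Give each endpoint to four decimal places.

(0.1900, 0.4139)

p̂₁ = 0.79898, p̂₂ = 0.49704, so the observed difference is 0.30194.
Unpooled SE = √(p̂₁(1−p̂₁)/n₁ + p̂₂(1−p̂₂)/n₂) = √(0.000408676 + 0.001479238) = 0.043450.
z* = 2.576 at the 99% level. Margin of error = 0.11193.
CI: 0.30194 ± 0.11193 = (0.1900, 0.4139).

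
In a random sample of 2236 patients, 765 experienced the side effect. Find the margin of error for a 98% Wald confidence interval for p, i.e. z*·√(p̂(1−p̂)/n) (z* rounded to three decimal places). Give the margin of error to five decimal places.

p̂ = 765/2236 = 0.34213.
SE = √(p̂(1−p̂)/n) = √(0.225077/2236) = 0.010033.
The 98% critical value is z* = 2.326.
So ME = 0.02334.

ME = 0.02334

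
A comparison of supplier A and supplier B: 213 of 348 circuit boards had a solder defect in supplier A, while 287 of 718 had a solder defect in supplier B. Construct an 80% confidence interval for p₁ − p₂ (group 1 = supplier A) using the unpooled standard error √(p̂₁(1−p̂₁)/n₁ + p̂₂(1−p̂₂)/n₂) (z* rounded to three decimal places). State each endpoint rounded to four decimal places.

p̂₁ = 213/348 = 0.61207, p̂₂ = 287/718 = 0.39972; p̂₁ − p̂₂ = 0.21235.
Unpooled SE = √(p̂₁(1−p̂₁)/n₁ + p̂₂(1−p̂₂)/n₂) = √(0.000682300 + 0.000334184) = 0.031882.
For 80% confidence, z* = 1.282. Margin = 1.282·0.031882 = 0.04087.
So the interval runs from 0.1715 to 0.2532.

(0.1715, 0.2532)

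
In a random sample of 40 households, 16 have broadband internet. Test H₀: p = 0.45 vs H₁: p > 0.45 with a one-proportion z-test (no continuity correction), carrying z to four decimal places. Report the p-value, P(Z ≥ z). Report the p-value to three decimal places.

p-value = 0.737

p̂ = 16/40 = 0.40000.
Under H₀, SE = √(p₀(1−p₀)/n) = √(0.45·0.55/40) = √0.006187500 = 0.078661.
Test statistic (full precision, shown to 4 dp): z = (16/40 − 0.45)/SE₀ ≈ -0.6356.
From the standard normal, P(Z ≥ z) = 0.737.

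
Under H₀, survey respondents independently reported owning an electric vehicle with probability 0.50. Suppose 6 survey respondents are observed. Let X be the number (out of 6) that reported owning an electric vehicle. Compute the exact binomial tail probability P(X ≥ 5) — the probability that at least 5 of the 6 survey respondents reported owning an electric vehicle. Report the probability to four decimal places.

X ~ Binomial(n=6, p=0.50).
P(X ≥ 5) = C(6,5)·0.50^5·0.50^1 + C(6,6)·0.50^6·0.50^0.
= 0.093750 + 0.015625 = 0.1094.

P = 0.1094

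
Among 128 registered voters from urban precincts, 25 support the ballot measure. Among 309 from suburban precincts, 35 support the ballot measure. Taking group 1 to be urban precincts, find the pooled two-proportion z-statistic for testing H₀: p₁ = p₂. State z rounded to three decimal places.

z = 2.268

Sample proportions: p̂₁ = 25/128 = 0.19531 and p̂₂ = 35/309 = 0.11327.
Pooling: p̂ = 60/437 = 0.13730.
Pooled SE = √[0.1184485·0.01104875] ≈ 0.036176.
z = (p̂₁ − p̂₂)/SE = (0.19531 − 0.11327)/0.036176 = 0.08204/0.036176 = 2.268.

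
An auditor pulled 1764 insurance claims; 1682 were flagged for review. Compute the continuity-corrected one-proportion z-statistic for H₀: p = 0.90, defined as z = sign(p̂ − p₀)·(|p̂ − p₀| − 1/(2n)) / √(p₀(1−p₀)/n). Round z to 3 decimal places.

Sample proportion p̂ = 1682/1764 = 0.95351. p̂ − p₀ = 0.053515.
1/(2n) = 0.000283.
Corrected numerator: |0.053515| − 0.000283 = 0.053232.
Null standard error: √(0.90·0.10/1764) = √0.000051020 = 0.007143.
z = (+)0.053232/0.007143 = 7.452.

z = 7.452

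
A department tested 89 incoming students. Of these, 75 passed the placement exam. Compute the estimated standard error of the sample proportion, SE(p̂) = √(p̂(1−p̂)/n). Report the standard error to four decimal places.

SE = 0.0386

The sample proportion is 75/89 = 0.84270.
p̂(1−p̂) = 0.132557.
Dividing by n and taking the root: √0.001489404 = 0.0386.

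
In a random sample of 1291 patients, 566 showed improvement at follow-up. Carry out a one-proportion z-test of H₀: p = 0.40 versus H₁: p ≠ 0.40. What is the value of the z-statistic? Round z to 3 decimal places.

Sample proportion p̂ = 566/1291 = 0.43842.
SE₀ = √(0.40·0.60/1291) = 0.013635.
z = (0.43842 − 0.40)/0.013635 = 0.03842/0.013635 = 2.818.

z = 2.818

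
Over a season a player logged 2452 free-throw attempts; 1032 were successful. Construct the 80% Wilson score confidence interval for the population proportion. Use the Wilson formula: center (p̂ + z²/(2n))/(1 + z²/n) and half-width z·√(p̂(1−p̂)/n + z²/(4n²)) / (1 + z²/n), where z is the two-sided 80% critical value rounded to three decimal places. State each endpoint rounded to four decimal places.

(0.4082, 0.4337)

Here p̂ = 1032/2452 = 0.42088 and z = 1.282 (z² = 1.643524).
Denominator 1 + z²/n = 1 + 1.643524/2452 = 1.000670.
Adjusted center: (0.42088 + z²/(2n))/1.000670 = 0.42093.
Radicand: p̂(1−p̂)/n + z²/(4n²) = 0.000099405 + 0.000000068 = 0.000099473.
Half-width = z·√(radicand)/denom = 1.282·0.009974/1.000670 = 0.01278.
CI: 0.42093 ± 0.01278 = (0.4082, 0.4337).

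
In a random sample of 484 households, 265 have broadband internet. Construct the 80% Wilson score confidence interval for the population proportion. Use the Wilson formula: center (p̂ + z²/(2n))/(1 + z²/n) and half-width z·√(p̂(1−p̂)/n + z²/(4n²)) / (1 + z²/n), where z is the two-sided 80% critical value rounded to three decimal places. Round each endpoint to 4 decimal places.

(0.5184, 0.5763)

Here p̂ = 265/484 = 0.54752 and z = 1.282 (z² = 1.643524).
Denominator 1 + z²/n = 1 + 1.643524/484 = 1.003396.
Center = (0.54752 + 0.001698)/1.003396 = 0.54736.
Radicand: p̂(1−p̂)/n + z²/(4n²) = 0.000511863 + 0.000001754 = 0.000513617.
Half-width = 1.282·√0.000513617/1.003396 = 0.02896.
CI: 0.54736 ± 0.02896 = (0.5184, 0.5763).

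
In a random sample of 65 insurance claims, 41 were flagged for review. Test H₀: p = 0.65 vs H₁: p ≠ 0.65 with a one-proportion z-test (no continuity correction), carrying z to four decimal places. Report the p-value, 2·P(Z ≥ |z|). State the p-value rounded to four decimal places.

Sample proportion p̂ = 41/65 = 0.63077.
SE₀ = √(0.65·0.35/65) = 0.059161.
z = (p̂ − p₀)/SE = (41/65 − 0.65)/0.059161 ≈ -0.3251.
From the standard normal, 2·P(Z ≥ |z|) = 0.7451.

p-value = 0.7451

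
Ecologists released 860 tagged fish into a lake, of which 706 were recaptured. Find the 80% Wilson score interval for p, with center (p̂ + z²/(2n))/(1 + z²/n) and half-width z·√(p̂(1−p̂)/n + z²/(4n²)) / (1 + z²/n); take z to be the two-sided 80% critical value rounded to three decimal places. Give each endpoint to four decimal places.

p̂ = 706/860 = 0.82093; z = 1.282, so z² = 1.643524.
Denominator 1 + z²/n = 1 + 1.643524/860 = 1.001911.
Adjusted center: (0.82093 + z²/(2n))/1.001911 = 0.82032.
Radicand: p̂(1−p̂)/n + z²/(4n²) = 0.000170935 + 0.000000556 = 0.000171491.
Half-width = z·√(radicand)/denom = 1.282·0.013095/1.001911 = 0.01676.
So the interval runs from 0.8036 to 0.8371.

(0.8036, 0.8371)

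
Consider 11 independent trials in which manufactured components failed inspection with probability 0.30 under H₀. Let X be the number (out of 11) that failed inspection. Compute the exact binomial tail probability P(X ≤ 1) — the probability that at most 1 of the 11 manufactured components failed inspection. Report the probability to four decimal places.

X is binomial with n = 11 and p = 0.30.
P(X ≤ 1) = C(11,0)·0.30^0·0.70^11 + C(11,1)·0.30^1·0.70^10.
= 0.019773 + 0.093217 = 0.1130.

P = 0.1130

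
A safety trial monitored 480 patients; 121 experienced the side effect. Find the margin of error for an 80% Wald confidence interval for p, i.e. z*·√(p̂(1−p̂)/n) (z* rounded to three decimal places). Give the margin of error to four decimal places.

ME = 0.0254

Sample proportion p̂ = 121/480 = 0.25208.
SE(p̂) = √(0.25208·0.74792/480) = 0.019819.
For 80% confidence, z* = 1.282.
ME = 1.282·0.019819 = 0.0254.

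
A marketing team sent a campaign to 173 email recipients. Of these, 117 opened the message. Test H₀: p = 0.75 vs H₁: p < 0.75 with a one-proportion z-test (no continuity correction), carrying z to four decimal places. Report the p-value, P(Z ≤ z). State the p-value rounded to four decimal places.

With x = 117 successes in n = 173, p̂ = 0.67630.
SE₀ = √(0.75·0.25/173) = 0.032921.
Test statistic (full precision, shown to 4 dp): z = (117/173 − 0.75)/SE₀ ≈ -2.2387.
p-value = P(Z ≤ z) with z = -2.2387 → 0.0126.

p-value = 0.0126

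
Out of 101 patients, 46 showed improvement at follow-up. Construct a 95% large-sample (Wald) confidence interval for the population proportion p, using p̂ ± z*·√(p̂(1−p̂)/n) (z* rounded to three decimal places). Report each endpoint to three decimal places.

(0.358, 0.553)

Sample proportion p̂ = 46/101 = 0.45545.
SE(p̂) = √(0.45545·0.54455/101) = 0.049554.
z* = 1.960 at the 95% level.
Margin = 1.960·0.049554 = 0.09713.
CI: 0.45545 ± 0.09713 = (0.358, 0.553).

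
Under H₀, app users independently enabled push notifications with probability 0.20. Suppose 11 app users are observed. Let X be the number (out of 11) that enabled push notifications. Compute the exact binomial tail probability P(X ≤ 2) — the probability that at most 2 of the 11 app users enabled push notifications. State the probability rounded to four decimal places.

X ~ Binomial(n=11, p=0.20).
P(X ≤ 2) = C(11,0)·0.20^0·0.80^11 + C(11,1)·0.20^1·0.80^10 + C(11,2)·0.20^2·0.80^9.
= 0.085899 + 0.236223 + 0.295279 = 0.6174.

P = 0.6174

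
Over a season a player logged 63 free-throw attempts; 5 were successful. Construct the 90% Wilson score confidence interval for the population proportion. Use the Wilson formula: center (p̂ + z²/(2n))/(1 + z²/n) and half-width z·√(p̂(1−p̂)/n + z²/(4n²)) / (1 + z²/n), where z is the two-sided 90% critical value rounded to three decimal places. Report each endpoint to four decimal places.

p̂ = 5/63 = 0.07937; z = 1.645, so z² = 2.706025.
Denominator 1 + z²/n = 1 + 2.706025/63 = 1.042953.
Center = (0.07937 + 0.021476)/1.042953 = 0.09669.
Radicand: p̂(1−p̂)/n + z²/(4n²) = 0.001159782 + 0.000170448 = 0.001330230.
Half-width = 1.645·√0.001330230/1.042953 = 0.05753.
Interval: 0.09669 ± 0.05753 → (0.0392, 0.1542).

(0.0392, 0.1542)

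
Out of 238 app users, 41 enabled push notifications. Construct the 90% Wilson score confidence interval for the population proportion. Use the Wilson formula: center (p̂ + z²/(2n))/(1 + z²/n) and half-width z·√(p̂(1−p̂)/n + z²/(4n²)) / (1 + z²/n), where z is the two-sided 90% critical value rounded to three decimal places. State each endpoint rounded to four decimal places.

(0.1357, 0.2162)

p̂ = 41/238 = 0.17227; z = 1.645, so z² = 2.706025.
1 + z²/n = 1.011370.
Center = (0.17227 + 0.005685)/1.011370 = 0.17595.
Radicand: p̂(1−p̂)/n + z²/(4n²) = 0.000599127 + 0.000011943 = 0.000611070.
Half-width = 1.645·√0.000611070/1.011370 = 0.04021.
Interval: 0.17595 ± 0.04021 → (0.1357, 0.2162).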